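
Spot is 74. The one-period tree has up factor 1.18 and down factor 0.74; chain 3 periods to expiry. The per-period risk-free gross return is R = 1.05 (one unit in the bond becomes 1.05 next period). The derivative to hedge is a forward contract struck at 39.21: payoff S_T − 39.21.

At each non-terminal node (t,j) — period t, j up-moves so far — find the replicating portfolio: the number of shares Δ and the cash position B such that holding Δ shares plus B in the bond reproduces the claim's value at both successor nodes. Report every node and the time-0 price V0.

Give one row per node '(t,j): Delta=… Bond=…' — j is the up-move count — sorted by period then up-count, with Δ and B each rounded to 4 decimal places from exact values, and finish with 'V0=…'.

(0,0): Delta=1.0000 Bond=-33.8711
(1,0): Delta=1.0000 Bond=-35.5646
(1,1): Delta=1.0000 Bond=-35.5646
(2,0): Delta=1.0000 Bond=-37.3429
(2,1): Delta=1.0000 Bond=-37.3429
(2,2): Delta=1.0000 Bond=-37.3429
V0=40.1289

No-arbitrage ⇒ martingale measure with p* = (R−d)/(u−d) = 0.7045.
Terminal payoffs: V(3,0)=-9.2234, V(3,1)=8.6064, V(3,2)=37.0378, V(3,3)=82.3744
Node (2,0) S=40.5224: V=(p*·8.6064+(1−p*)·-9.2234)/1.05=3.1795; Δ=(8.6064−-9.2234)/(47.8164−29.9866)=1.0000; B=V−Δ·S=-37.3429
Node (2,1) S=64.6168: V=(p*·37.0378+(1−p*)·8.6064)/1.05=27.2739; Δ=(37.0378−8.6064)/(76.2478−47.8164)=1.0000; B=V−Δ·S=-37.3429
Node (2,2) S=103.0376: V=(p*·82.3744+(1−p*)·37.0378)/1.05=65.6947; Δ=(82.3744−37.0378)/(121.5844−76.2478)=1.0000; B=V−Δ·S=-37.3429
Node (1,0) S=54.7600: V=(p*·27.2739+(1−p*)·3.1795)/1.05=19.1954; Δ=(27.2739−3.1795)/(64.6168−40.5224)=1.0000; B=V−Δ·S=-35.5646
Node (1,1) S=87.3200: V=(p*·65.6947+(1−p*)·27.2739)/1.05=51.7554; Δ=(65.6947−27.2739)/(103.0376−64.6168)=1.0000; B=V−Δ·S=-35.5646
Node (0,0) S=74.0000: V=(p*·51.7554+(1−p*)·19.1954)/1.05=40.1289; Δ=(51.7554−19.1954)/(87.3200−54.7600)=1.0000; B=V−Δ·S=-33.8711
Each (Δ,B) replicates both successor values, so the strategy is self-financing and V0 is arbitrage-free.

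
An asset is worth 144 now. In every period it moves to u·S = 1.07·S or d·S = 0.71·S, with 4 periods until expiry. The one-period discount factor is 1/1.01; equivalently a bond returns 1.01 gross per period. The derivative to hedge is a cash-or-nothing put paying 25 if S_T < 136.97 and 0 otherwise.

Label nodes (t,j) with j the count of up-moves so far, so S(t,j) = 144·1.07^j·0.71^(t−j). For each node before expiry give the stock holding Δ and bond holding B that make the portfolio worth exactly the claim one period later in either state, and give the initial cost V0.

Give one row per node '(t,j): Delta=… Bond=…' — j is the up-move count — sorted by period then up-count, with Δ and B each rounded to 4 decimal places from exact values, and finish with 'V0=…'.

Risk-neutral probability p* = (R−d)/(u−d) = (1.01−0.71)/(1.07−0.71) = 0.8333.
Terminal payoffs: V(4,0)=25.0000, V(4,1)=25.0000, V(4,2)=25.0000, V(4,3)=25.0000, V(4,4)=0.0000
  t=3,j=0: stock 51.5392 → up 55.1469 (V=25.0000), down 36.5928 (V=25.0000). Price 24.7525; hedge Δ=0.0000, bond B=24.7525.
  t=3,j=1: stock 77.6717 → up 83.1087 (V=25.0000), down 55.1469 (V=25.0000). Price 24.7525; hedge Δ=0.0000, bond B=24.7525.
  t=3,j=2: stock 117.0546 → up 125.2484 (V=25.0000), down 83.1087 (V=25.0000). Price 24.7525; hedge Δ=0.0000, bond B=24.7525.
  t=3,j=3: stock 176.4062 → up 188.7546 (V=0.0000), down 125.2484 (V=25.0000). Price 4.1254; hedge Δ=-0.3937, bond B=73.5699.
  t=2,j=0: stock 72.5904 → up 77.6717 (V=24.7525), down 51.5392 (V=24.7525). Price 24.5074; hedge Δ=0.0000, bond B=24.5074.
  t=2,j=1: stock 109.3968 → up 117.0546 (V=24.7525), down 77.6717 (V=24.7525). Price 24.5074; hedge Δ=0.0000, bond B=24.5074.
  t=2,j=2: stock 164.8656 → up 176.4062 (V=4.1254), down 117.0546 (V=24.7525). Price 7.4884; hedge Δ=-0.3475, bond B=64.7858.
  t=1,j=0: stock 102.2400 → up 109.3968 (V=24.5074), down 72.5904 (V=24.5074). Price 24.2648; hedge Δ=0.0000, bond B=24.2648.
  t=1,j=1: stock 154.0800 → up 164.8656 (V=7.4884), down 109.3968 (V=24.5074). Price 10.2227; hedge Δ=-0.3068, bond B=57.4977.
  t=0,j=0: stock 144.0000 → up 154.0800 (V=10.2227), down 102.2400 (V=24.2648). Price 12.4386; hedge Δ=-0.2709, bond B=51.4445.
Root portfolio cost Δ·144+B reproduces V0=12.4386.

(0,0): Delta=-0.2709 Bond=51.4445
(1,0): Delta=0.0000 Bond=24.2648
(1,1): Delta=-0.3068 Bond=57.4977
(2,0): Delta=0.0000 Bond=24.5074
(2,1): Delta=0.0000 Bond=24.5074
(2,2): Delta=-0.3475 Bond=64.7858
(3,0): Delta=0.0000 Bond=24.7525
(3,1): Delta=0.0000 Bond=24.7525
(3,2): Delta=0.0000 Bond=24.7525
(3,3): Delta=-0.3937 Bond=73.5699
V0=12.4386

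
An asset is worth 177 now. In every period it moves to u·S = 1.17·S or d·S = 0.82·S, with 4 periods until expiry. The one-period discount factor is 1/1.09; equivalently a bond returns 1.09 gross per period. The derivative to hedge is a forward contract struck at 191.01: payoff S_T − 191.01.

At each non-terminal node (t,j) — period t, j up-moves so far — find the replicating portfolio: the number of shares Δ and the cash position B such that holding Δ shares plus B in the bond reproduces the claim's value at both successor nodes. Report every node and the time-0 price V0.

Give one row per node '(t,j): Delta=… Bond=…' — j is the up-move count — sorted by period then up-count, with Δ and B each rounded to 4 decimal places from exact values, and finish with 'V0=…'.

Under the risk-neutral measure, an up-move has probability p* = (R−d)/(u−d) = 0.7714 and values discount at R = 1.09.
Terminal payoffs: V(4,0)=-110.9844, V(4,1)=-76.8272, V(4,2)=-28.0906, V(4,3)=41.4481, V(4,4)=140.6680
(3,0): S=97.5921. Δ = (V_up−V_dn)/(S_up−S_dn) = (-76.8272−-110.9844)/(114.1828−80.0256) = 1.0000. V = [p*·-76.8272 + (1−p*)·-110.9844]/1.09 = -77.6464. B = V − Δ·S = -175.2385.
(3,1): S=139.2473. Δ = (V_up−V_dn)/(S_up−S_dn) = (-28.0906−-76.8272)/(162.9194−114.1828) = 1.0000. V = [p*·-28.0906 + (1−p*)·-76.8272]/1.09 = -35.9912. B = V − Δ·S = -175.2385.
(3,2): S=198.6821. Δ = (V_up−V_dn)/(S_up−S_dn) = (41.4481−-28.0906)/(232.4581−162.9194) = 1.0000. V = [p*·41.4481 + (1−p*)·-28.0906]/1.09 = 23.4436. B = V − Δ·S = -175.2385.
(3,3): S=283.4855. Δ = (V_up−V_dn)/(S_up−S_dn) = (140.6680−41.4481)/(331.6780−232.4581) = 1.0000. V = [p*·140.6680 + (1−p*)·41.4481]/1.09 = 108.2470. B = V − Δ·S = -175.2385.
(2,0): S=119.0148. Δ = (V_up−V_dn)/(S_up−S_dn) = (-35.9912−-77.6464)/(139.2473−97.5921) = 1.0000. V = [p*·-35.9912 + (1−p*)·-77.6464]/1.09 = -41.7545. B = V − Δ·S = -160.7693.
(2,1): S=169.8138. Δ = (V_up−V_dn)/(S_up−S_dn) = (23.4436−-35.9912)/(198.6821−139.2473) = 1.0000. V = [p*·23.4436 + (1−p*)·-35.9912]/1.09 = 9.0445. B = V − Δ·S = -160.7693.
(2,2): S=242.2953. Δ = (V_up−V_dn)/(S_up−S_dn) = (108.2470−23.4436)/(283.4855−198.6821) = 1.0000. V = [p*·108.2470 + (1−p*)·23.4436]/1.09 = 81.5260. B = V − Δ·S = -160.7693.
(1,0): S=145.1400. Δ = (V_up−V_dn)/(S_up−S_dn) = (9.0445−-41.7545)/(169.8138−119.0148) = 1.0000. V = [p*·9.0445 + (1−p*)·-41.7545]/1.09 = -2.3548. B = V − Δ·S = -147.4948.
(1,1): S=207.0900. Δ = (V_up−V_dn)/(S_up−S_dn) = (81.5260−9.0445)/(242.2953−169.8138) = 1.0000. V = [p*·81.5260 + (1−p*)·9.0445]/1.09 = 59.5952. B = V − Δ·S = -147.4948.
(0,0): S=177.0000. Δ = (V_up−V_dn)/(S_up−S_dn) = (59.5952−-2.3548)/(207.0900−145.1400) = 1.0000. V = [p*·59.5952 + (1−p*)·-2.3548]/1.09 = 41.6837. B = V − Δ·S = -135.3163.
The time-0 hedge costs 41.6837, which is the no-arbitrage price.

(0,0): Delta=1.0000 Bond=-135.3163
(1,0): Delta=1.0000 Bond=-147.4948
(1,1): Delta=1.0000 Bond=-147.4948
(2,0): Delta=1.0000 Bond=-160.7693
(2,1): Delta=1.0000 Bond=-160.7693
(2,2): Delta=1.0000 Bond=-160.7693
(3,0): Delta=1.0000 Bond=-175.2385
(3,1): Delta=1.0000 Bond=-175.2385
(3,2): Delta=1.0000 Bond=-175.2385
(3,3): Delta=1.0000 Bond=-175.2385
V0=41.6837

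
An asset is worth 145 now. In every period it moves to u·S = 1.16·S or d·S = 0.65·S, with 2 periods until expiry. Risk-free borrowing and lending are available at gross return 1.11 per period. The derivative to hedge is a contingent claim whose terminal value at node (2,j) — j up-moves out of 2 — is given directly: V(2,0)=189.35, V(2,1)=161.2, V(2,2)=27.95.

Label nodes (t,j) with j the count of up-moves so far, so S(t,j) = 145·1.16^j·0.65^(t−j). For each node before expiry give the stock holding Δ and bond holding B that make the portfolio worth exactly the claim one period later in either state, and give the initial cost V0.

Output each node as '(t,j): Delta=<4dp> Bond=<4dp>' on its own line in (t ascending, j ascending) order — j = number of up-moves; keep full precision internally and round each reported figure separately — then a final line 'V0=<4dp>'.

(0,0): Delta=-1.4978 Bond=260.2514
(1,0): Delta=-0.5856 Bond=202.9076
(1,1): Delta=-1.5534 Bond=298.2238
V0=43.0706

No-arbitrage ⇒ martingale measure with p* = (R−d)/(u−d) = 0.9020.
Terminal payoffs: V(2,0)=189.3500, V(2,1)=161.2000, V(2,2)=27.9500
Node (1,0) S=94.2500: V=(p*·161.2000+(1−p*)·189.3500)/1.11=147.7115; Δ=(161.2000−189.3500)/(109.3300−61.2625)=-0.5856; B=V−Δ·S=202.9076
Node (1,1) S=168.2000: V=(p*·27.9500+(1−p*)·161.2000)/1.11=36.9493; Δ=(27.9500−161.2000)/(195.1120−109.3300)=-1.5534; B=V−Δ·S=298.2238
Node (0,0) S=145.0000: V=(p*·36.9493+(1−p*)·147.7115)/1.11=43.0706; Δ=(36.9493−147.7115)/(168.2000−94.2500)=-1.4978; B=V−Δ·S=260.2514
Check: Δ(0,0)·S0 + B(0,0) = 43.0706 = V0.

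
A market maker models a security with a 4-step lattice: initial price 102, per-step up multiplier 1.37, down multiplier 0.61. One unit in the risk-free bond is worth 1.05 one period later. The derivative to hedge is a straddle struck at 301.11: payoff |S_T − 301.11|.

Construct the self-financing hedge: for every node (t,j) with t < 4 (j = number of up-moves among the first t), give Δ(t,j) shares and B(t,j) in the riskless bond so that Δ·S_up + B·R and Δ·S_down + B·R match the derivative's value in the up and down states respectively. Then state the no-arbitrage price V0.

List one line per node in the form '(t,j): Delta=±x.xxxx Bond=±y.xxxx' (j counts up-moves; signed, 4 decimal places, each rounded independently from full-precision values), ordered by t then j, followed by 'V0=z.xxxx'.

(0,0): Delta=-0.7482 Bond=232.8060
(1,0): Delta=-1.0000 Bond=260.1101
(1,1): Delta=-0.6667 Bond=233.0543
(2,0): Delta=-1.0000 Bond=273.1156
(2,1): Delta=-1.0000 Bond=273.1156
(2,2): Delta=-0.5588 Bond=224.0462
(3,0): Delta=-1.0000 Bond=286.7714
(3,1): Delta=-1.0000 Bond=286.7714
(3,2): Delta=-1.0000 Bond=286.7714
(3,3): Delta=-0.4159 Bond=197.7774
V0=156.4845

Risk-neutral probability p* = (R−d)/(u−d) = (1.05−0.61)/(1.37−0.61) = 0.5789.
Terminal values V(4,·): V(4,0)=286.9872, V(4,1)=269.3917, V(4,2)=229.8738, V(4,3)=141.1204, V(4,4)=58.2109
  t=3,j=0: stock 23.1521 → up 31.7183 (V=269.3917), down 14.1228 (V=286.9872). Price 263.6194; hedge Δ=-1.0000, bond B=286.7714.
  t=3,j=1: stock 51.9973 → up 71.2362 (V=229.8738), down 31.7183 (V=269.3917). Price 234.7742; hedge Δ=-1.0000, bond B=286.7714.
  t=3,j=2: stock 116.7807 → up 159.9896 (V=141.1204), down 71.2362 (V=229.8738). Price 169.9907; hedge Δ=-1.0000, bond B=286.7714.
  t=3,j=3: stock 262.2780 → up 359.3209 (V=58.2109), down 159.9896 (V=141.1204). Price 88.6859; hedge Δ=-0.4159, bond B=197.7774.
  t=2,j=0: stock 37.9542 → up 51.9973 (V=234.7742), down 23.1521 (V=263.6194). Price 235.1614; hedge Δ=-1.0000, bond B=273.1156.
  t=2,j=1: stock 85.2414 → up 116.7807 (V=169.9907), down 51.9973 (V=234.7742). Price 187.8742; hedge Δ=-1.0000, bond B=273.1156.
  t=2,j=2: stock 191.4438 → up 262.2780 (V=88.6859), down 116.7807 (V=169.9907). Price 117.0662; hedge Δ=-0.5588, bond B=224.0462.
  t=1,j=0: stock 62.2200 → up 85.2414 (V=187.8742), down 37.9542 (V=235.1614). Price 197.8901; hedge Δ=-1.0000, bond B=260.1101.
  t=1,j=1: stock 139.7400 → up 191.4438 (V=117.0662), down 85.2414 (V=187.8742). Price 139.8858; hedge Δ=-0.6667, bond B=233.0543.
  t=0,j=0: stock 102.0000 → up 139.7400 (V=139.8858), down 62.2200 (V=197.8901). Price 156.4845; hedge Δ=-0.7482, bond B=232.8060.
Self-financing check: at every node Δ·S+B equals the discounted successor values.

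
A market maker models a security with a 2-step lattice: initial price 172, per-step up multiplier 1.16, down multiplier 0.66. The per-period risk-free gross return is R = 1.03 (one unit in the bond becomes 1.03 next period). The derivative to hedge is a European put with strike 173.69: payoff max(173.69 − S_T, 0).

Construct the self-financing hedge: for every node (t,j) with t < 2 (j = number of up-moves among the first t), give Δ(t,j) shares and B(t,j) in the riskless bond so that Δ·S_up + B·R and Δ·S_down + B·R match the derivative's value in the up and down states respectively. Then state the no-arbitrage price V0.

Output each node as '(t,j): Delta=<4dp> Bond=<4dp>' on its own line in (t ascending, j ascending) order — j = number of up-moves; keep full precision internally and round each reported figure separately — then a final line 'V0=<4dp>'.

Under the risk-neutral measure, an up-move has probability p* = (R−d)/(u−d) = 0.7400 and values discount at R = 1.03.
Terminal payoffs: V(2,0)=98.7668, V(2,1)=42.0068, V(2,2)=0.0000
Node (1,0) S=113.5200: V=(p*·42.0068+(1−p*)·98.7668)/1.03=55.1111; Δ=(42.0068−98.7668)/(131.6832−74.9232)=-1.0000; B=V−Δ·S=168.6311
Node (1,1) S=199.5200: V=(p*·0.0000+(1−p*)·42.0068)/1.03=10.6037; Δ=(0.0000−42.0068)/(231.4432−131.6832)=-0.4211; B=V−Δ·S=94.6173
Node (0,0) S=172.0000: V=(p*·10.6037+(1−p*)·55.1111)/1.03=21.5297; Δ=(10.6037−55.1111)/(199.5200−113.5200)=-0.5175; B=V−Δ·S=110.5445
The time-0 hedge costs 21.5297, which is the no-arbitrage price.

(0,0): Delta=-0.5175 Bond=110.5445
(1,0): Delta=-1.0000 Bond=168.6311
(1,1): Delta=-0.4211 Bond=94.6173
V0=21.5297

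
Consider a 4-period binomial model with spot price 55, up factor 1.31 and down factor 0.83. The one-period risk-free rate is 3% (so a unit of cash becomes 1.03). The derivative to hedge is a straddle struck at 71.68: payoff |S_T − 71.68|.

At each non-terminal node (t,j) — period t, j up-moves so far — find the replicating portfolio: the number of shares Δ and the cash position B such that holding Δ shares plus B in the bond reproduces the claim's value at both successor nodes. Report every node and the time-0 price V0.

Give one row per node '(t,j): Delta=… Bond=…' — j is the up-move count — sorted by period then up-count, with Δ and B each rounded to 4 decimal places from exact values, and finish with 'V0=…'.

(0,0): Delta=-0.0505 Bond=25.5840
(1,0): Delta=-0.5378 Bond=48.5943
(1,1): Delta=0.3817 Bond=-4.7882
(2,0): Delta=-1.0000 Bond=67.5653
(2,1): Delta=-0.1278 Bond=25.5336
(2,2): Delta=0.8335 Bond=-47.5835
(3,0): Delta=-1.0000 Bond=69.5922
(3,1): Delta=-1.0000 Bond=69.5922
(3,2): Delta=0.6459 Bond=-34.3100
(3,3): Delta=1.0000 Bond=-69.5922
V0=22.8044

Risk-neutral probability p* = (R−d)/(u−d) = (1.03−0.83)/(1.31−0.83) = 0.4167.
Terminal payoffs: V(4,0)=45.5779, V(4,1)=30.4827, V(4,2)=6.6578, V(4,3)=30.9454, V(4,4)=90.2950
Node (3,0) S=31.4483: V=(p*·30.4827+(1−p*)·45.5779)/1.03=38.1439; Δ=(30.4827−45.5779)/(41.1973−26.1021)=-1.0000; B=V−Δ·S=69.5922
Node (3,1) S=49.6352: V=(p*·6.6578+(1−p*)·30.4827)/1.03=19.9570; Δ=(6.6578−30.4827)/(65.0222−41.1973)=-1.0000; B=V−Δ·S=69.5922
Node (3,2) S=78.3400: V=(p*·30.9454+(1−p*)·6.6578)/1.03=16.2890; Δ=(30.9454−6.6578)/(102.6254−65.0222)=0.6459; B=V−Δ·S=-34.3100
Node (3,3) S=123.6450: V=(p*·90.2950+(1−p*)·30.9454)/1.03=54.0528; Δ=(90.2950−30.9454)/(161.9750−102.6254)=1.0000; B=V−Δ·S=-69.5922
Node (2,0) S=37.8895: V=(p*·19.9570+(1−p*)·38.1439)/1.03=29.6758; Δ=(19.9570−38.1439)/(49.6352−31.4483)=-1.0000; B=V−Δ·S=67.5653
Node (2,1) S=59.8015: V=(p*·16.2890+(1−p*)·19.9570)/1.03=17.8919; Δ=(16.2890−19.9570)/(78.3400−49.6352)=-0.1278; B=V−Δ·S=25.5336
Node (2,2) S=94.3855: V=(p*·54.0528+(1−p*)·16.2890)/1.03=31.0911; Δ=(54.0528−16.2890)/(123.6450−78.3400)=0.8335; B=V−Δ·S=-47.5835
Node (1,0) S=45.6500: V=(p*·17.8919+(1−p*)·29.6758)/1.03=24.0445; Δ=(17.8919−29.6758)/(59.8015−37.8895)=-0.5378; B=V−Δ·S=48.5943
Node (1,1) S=72.0500: V=(p*·31.0911+(1−p*)·17.8919)/1.03=22.7103; Δ=(31.0911−17.8919)/(94.3855−59.8015)=0.3817; B=V−Δ·S=-4.7882
Node (0,0) S=55.0000: V=(p*·22.7103+(1−p*)·24.0445)/1.03=22.8044; Δ=(22.7103−24.0445)/(72.0500−45.6500)=-0.0505; B=V−Δ·S=25.5840
Root portfolio cost Δ·55+B reproduces V0=22.8044.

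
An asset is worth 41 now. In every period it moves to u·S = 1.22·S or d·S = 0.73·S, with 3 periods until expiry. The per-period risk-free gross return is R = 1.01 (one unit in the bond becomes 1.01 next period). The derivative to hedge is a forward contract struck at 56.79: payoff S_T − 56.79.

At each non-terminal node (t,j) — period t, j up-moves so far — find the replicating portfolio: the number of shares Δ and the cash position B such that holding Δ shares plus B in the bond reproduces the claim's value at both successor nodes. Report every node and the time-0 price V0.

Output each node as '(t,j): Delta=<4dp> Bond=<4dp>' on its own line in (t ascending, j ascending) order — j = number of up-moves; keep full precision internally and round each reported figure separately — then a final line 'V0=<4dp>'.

(0,0): Delta=1.0000 Bond=-55.1198
(1,0): Delta=1.0000 Bond=-55.6710
(1,1): Delta=1.0000 Bond=-55.6710
(2,0): Delta=1.0000 Bond=-56.2277
(2,1): Delta=1.0000 Bond=-56.2277
(2,2): Delta=1.0000 Bond=-56.2277
V0=-14.1198

Risk-neutral probability p* = (R−d)/(u−d) = (1.01−0.73)/(1.22−0.73) = 0.5714.
At expiry t=3: V(3,0)=-40.8403, V(3,1)=-30.1343, V(3,2)=-12.2422, V(3,3)=17.6598
  t=2,j=0: stock 21.8489 → up 26.6557 (V=-30.1343), down 15.9497 (V=-40.8403). Price -34.3788; hedge Δ=1.0000, bond B=-56.2277.
  t=2,j=1: stock 36.5146 → up 44.5478 (V=-12.2422), down 26.6557 (V=-30.1343). Price -19.7131; hedge Δ=1.0000, bond B=-56.2277.
  t=2,j=2: stock 61.0244 → up 74.4498 (V=17.6598), down 44.5478 (V=-12.2422). Price 4.7967; hedge Δ=1.0000, bond B=-56.2277.
  t=1,j=0: stock 29.9300 → up 36.5146 (V=-19.7131), down 21.8489 (V=-34.3788). Price -25.7410; hedge Δ=1.0000, bond B=-55.6710.
  t=1,j=1: stock 50.0200 → up 61.0244 (V=4.7967), down 36.5146 (V=-19.7131). Price -5.6510; hedge Δ=1.0000, bond B=-55.6710.
  t=0,j=0: stock 41.0000 → up 50.0200 (V=-5.6510), down 29.9300 (V=-25.7410). Price -14.1198; hedge Δ=1.0000, bond B=-55.1198.
Root portfolio cost Δ·41+B reproduces V0=-14.1198.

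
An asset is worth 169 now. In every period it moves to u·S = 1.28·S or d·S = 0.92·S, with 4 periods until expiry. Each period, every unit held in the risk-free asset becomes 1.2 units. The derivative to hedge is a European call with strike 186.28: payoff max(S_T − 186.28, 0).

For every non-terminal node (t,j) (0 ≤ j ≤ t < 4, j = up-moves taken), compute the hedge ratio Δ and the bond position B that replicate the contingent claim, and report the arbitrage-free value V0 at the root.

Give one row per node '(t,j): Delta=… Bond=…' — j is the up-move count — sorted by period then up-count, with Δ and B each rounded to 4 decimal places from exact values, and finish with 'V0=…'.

(0,0): Delta=0.9755 Bond=-85.3247
(1,0): Delta=0.8945 Bond=-89.7924
(1,1): Delta=0.9921 Bond=-105.9888
(2,0): Delta=0.6052 Bond=-66.3647
(2,1): Delta=0.9539 Bond=-119.5755
(2,2): Delta=1.0000 Bond=-129.3611
(3,0): Delta=0.0000 Bond=0.0000
(3,1): Delta=0.7294 Bond=-102.3912
(3,2): Delta=1.0000 Bond=-155.2333
(3,3): Delta=1.0000 Bond=-155.2333
V0=79.5362

No-arbitrage ⇒ martingale measure with p* = (R−d)/(u−d) = 0.7778.
Payoff layer (t=4): V(4,0)=0.0000, V(4,1)=0.0000, V(4,2)=48.0794, V(4,3)=139.7852, V(4,4)=267.3759
Node (3,0) S=131.5983: V=(p*·0.0000+(1−p*)·0.0000)/1.2=0.0000; Δ=(0.0000−0.0000)/(168.4458−121.0704)=0.0000; B=V−Δ·S=0.0000
Node (3,1) S=183.0932: V=(p*·48.0794+(1−p*)·0.0000)/1.2=31.1625; Δ=(48.0794−0.0000)/(234.3594−168.4458)=0.7294; B=V−Δ·S=-102.3912
Node (3,2) S=254.7384: V=(p*·139.7852+(1−p*)·48.0794)/1.2=99.5051; Δ=(139.7852−48.0794)/(326.0652−234.3594)=1.0000; B=V−Δ·S=-155.2333
Node (3,3) S=354.4187: V=(p*·267.3759+(1−p*)·139.7852)/1.2=199.1854; Δ=(267.3759−139.7852)/(453.6559−326.0652)=1.0000; B=V−Δ·S=-155.2333
Node (2,0) S=143.0416: V=(p*·31.1625+(1−p*)·0.0000)/1.2=20.1979; Δ=(31.1625−0.0000)/(183.0932−131.5983)=0.6052; B=V−Δ·S=-66.3647
Node (2,1) S=199.0144: V=(p*·99.5051+(1−p*)·31.1625)/1.2=70.2649; Δ=(99.5051−31.1625)/(254.7384−183.0932)=0.9539; B=V−Δ·S=-119.5755
Node (2,2) S=276.8896: V=(p*·199.1854+(1−p*)·99.5051)/1.2=147.5285; Δ=(199.1854−99.5051)/(354.4187−254.7384)=1.0000; B=V−Δ·S=-129.3611
Node (1,0) S=155.4800: V=(p*·70.2649+(1−p*)·20.1979)/1.2=49.2824; Δ=(70.2649−20.1979)/(199.0144−143.0416)=0.8945; B=V−Δ·S=-89.7924
Node (1,1) S=216.3200: V=(p*·147.5285+(1−p*)·70.2649)/1.2=108.6323; Δ=(147.5285−70.2649)/(276.8896−199.0144)=0.9921; B=V−Δ·S=-105.9888
Node (0,0) S=169.0000: V=(p*·108.6323+(1−p*)·49.2824)/1.2=79.5362; Δ=(108.6323−49.2824)/(216.3200−155.4800)=0.9755; B=V−Δ·S=-85.3247
Check: Δ(0,0)·S0 + B(0,0) = 79.5362 = V0.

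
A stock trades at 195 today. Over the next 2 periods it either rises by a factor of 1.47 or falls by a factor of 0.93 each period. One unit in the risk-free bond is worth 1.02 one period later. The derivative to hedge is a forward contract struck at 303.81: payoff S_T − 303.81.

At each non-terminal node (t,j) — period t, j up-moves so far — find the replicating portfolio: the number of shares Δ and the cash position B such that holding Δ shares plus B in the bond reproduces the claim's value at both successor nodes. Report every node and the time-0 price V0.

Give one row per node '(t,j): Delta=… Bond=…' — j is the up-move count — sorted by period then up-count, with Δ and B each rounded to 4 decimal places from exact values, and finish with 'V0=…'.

Since d<R<u, set p* = (R−d)/(u−d) = 0.1667; price each node as the discounted p*-expectation of its children.
Terminal values V(2,·): V(2,0)=-135.1545, V(2,1)=-37.2255, V(2,2)=117.5655
  t=1,j=0: stock 181.3500 → up 266.5845 (V=-37.2255), down 168.6555 (V=-135.1545). Price -116.5029; hedge Δ=1.0000, bond B=-297.8529.
  t=1,j=1: stock 286.6500 → up 421.3755 (V=117.5655), down 266.5845 (V=-37.2255). Price -11.2029; hedge Δ=1.0000, bond B=-297.8529.
  t=0,j=0: stock 195.0000 → up 286.6500 (V=-11.2029), down 181.3500 (V=-116.5029). Price -97.0127; hedge Δ=1.0000, bond B=-292.0127.
Self-financing check: at every node Δ·S+B equals the discounted successor values.

(0,0): Delta=1.0000 Bond=-292.0127
(1,0): Delta=1.0000 Bond=-297.8529
(1,1): Delta=1.0000 Bond=-297.8529
V0=-97.0127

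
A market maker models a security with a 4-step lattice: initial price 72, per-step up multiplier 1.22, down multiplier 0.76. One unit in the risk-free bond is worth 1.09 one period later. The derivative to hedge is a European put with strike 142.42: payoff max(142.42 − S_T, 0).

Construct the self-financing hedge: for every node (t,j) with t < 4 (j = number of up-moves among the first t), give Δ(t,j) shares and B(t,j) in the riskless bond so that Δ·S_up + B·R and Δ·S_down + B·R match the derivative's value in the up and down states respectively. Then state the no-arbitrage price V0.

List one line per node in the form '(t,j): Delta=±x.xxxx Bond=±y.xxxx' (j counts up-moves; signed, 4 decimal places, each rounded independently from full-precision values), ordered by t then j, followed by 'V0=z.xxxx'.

(0,0): Delta=-0.8529 Bond=93.5113
(1,0): Delta=-1.0000 Bond=109.9744
(1,1): Delta=-0.8169 Bond=98.7573
(2,0): Delta=-1.0000 Bond=119.8721
(2,1): Delta=-1.0000 Bond=119.8721
(2,2): Delta=-0.7719 Bond=102.8289
(3,0): Delta=-1.0000 Bond=130.6606
(3,1): Delta=-1.0000 Bond=130.6606
(3,2): Delta=-1.0000 Bond=130.6606
(3,3): Delta=-0.7159 Bond=104.7652
V0=32.0995

No-arbitrage ⇒ martingale measure with p* = (R−d)/(u−d) = 0.7174.
Payoff layer (t=4): V(4,0)=118.3992, V(4,1)=103.8603, V(4,2)=80.5216, V(4,3)=43.0568, V(4,4)=0.0000
Node (3,0) S=31.6063: V=(p*·103.8603+(1−p*)·118.3992)/1.09=99.0543; Δ=(103.8603−118.3992)/(38.5597−24.0208)=-1.0000; B=V−Δ·S=130.6606
Node (3,1) S=50.7364: V=(p*·80.5216+(1−p*)·103.8603)/1.09=79.9242; Δ=(80.5216−103.8603)/(61.8984−38.5597)=-1.0000; B=V−Δ·S=130.6606
Node (3,2) S=81.4452: V=(p*·43.0568+(1−p*)·80.5216)/1.09=49.2153; Δ=(43.0568−80.5216)/(99.3632−61.8984)=-1.0000; B=V−Δ·S=130.6606
Node (3,3) S=130.7411: V=(p*·0.0000+(1−p*)·43.0568)/1.09=11.1635; Δ=(0.0000−43.0568)/(159.5041−99.3632)=-0.7159; B=V−Δ·S=104.7652
Node (2,0) S=41.5872: V=(p*·79.9242+(1−p*)·99.0543)/1.09=78.2849; Δ=(79.9242−99.0543)/(50.7364−31.6063)=-1.0000; B=V−Δ·S=119.8721
Node (2,1) S=66.7584: V=(p*·49.2153+(1−p*)·79.9242)/1.09=53.1137; Δ=(49.2153−79.9242)/(81.4452−50.7364)=-1.0000; B=V−Δ·S=119.8721
Node (2,2) S=107.1648: V=(p*·11.1635+(1−p*)·49.2153)/1.09=20.1076; Δ=(11.1635−49.2153)/(130.7411−81.4452)=-0.7719; B=V−Δ·S=102.8289
Node (1,0) S=54.7200: V=(p*·53.1137+(1−p*)·78.2849)/1.09=55.2544; Δ=(53.1137−78.2849)/(66.7584−41.5872)=-1.0000; B=V−Δ·S=109.9744
Node (1,1) S=87.8400: V=(p*·20.1076+(1−p*)·53.1137)/1.09=27.0050; Δ=(20.1076−53.1137)/(107.1648−66.7584)=-0.8169; B=V−Δ·S=98.7573
Node (0,0) S=72.0000: V=(p*·27.0050+(1−p*)·55.2544)/1.09=32.0995; Δ=(27.0050−55.2544)/(87.8400−54.7200)=-0.8529; B=V−Δ·S=93.5113
Self-financing check: at every node Δ·S+B equals the discounted successor values.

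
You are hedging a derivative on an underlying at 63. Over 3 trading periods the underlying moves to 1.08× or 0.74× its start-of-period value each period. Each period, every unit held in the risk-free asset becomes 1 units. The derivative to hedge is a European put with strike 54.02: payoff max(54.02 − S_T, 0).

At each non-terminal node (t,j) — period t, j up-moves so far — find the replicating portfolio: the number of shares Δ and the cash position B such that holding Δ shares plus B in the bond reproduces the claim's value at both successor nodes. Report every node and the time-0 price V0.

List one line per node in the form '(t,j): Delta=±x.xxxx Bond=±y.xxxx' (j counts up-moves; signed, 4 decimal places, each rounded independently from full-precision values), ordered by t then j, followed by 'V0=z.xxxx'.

(0,0): Delta=-0.3119 Bond=22.1504
(1,0): Delta=-0.9827 Bond=53.4249
(1,1): Delta=-0.1705 Bond=12.5275
(2,0): Delta=-1.0000 Bond=54.0200
(2,1): Delta=-0.9791 Bond=53.2418
(2,2): Delta=0.0000 Bond=0.0000
V0=2.5000

Since d<R<u, set p* = (R−d)/(u−d) = 0.7647; price each node as the discounted p*-expectation of its children.
Terminal values V(3,·): V(3,0)=28.4909, V(3,1)=16.7613, V(3,2)=0.0000, V(3,3)=0.0000
  t=2,j=0: stock 34.4988 → up 37.2587 (V=16.7613), down 25.5291 (V=28.4909). Price 19.5212; hedge Δ=-1.0000, bond B=54.0200.
  t=2,j=1: stock 50.3496 → up 54.3776 (V=0.0000), down 37.2587 (V=16.7613). Price 3.9438; hedge Δ=-0.9791, bond B=53.2418.
  t=2,j=2: stock 73.4832 → up 79.3619 (V=0.0000), down 54.3776 (V=0.0000). Price 0.0000; hedge Δ=0.0000, bond B=0.0000.
  t=1,j=0: stock 46.6200 → up 50.3496 (V=3.9438), down 34.4988 (V=19.5212). Price 7.6091; hedge Δ=-0.9827, bond B=53.4249.
  t=1,j=1: stock 68.0400 → up 73.4832 (V=0.0000), down 50.3496 (V=3.9438). Price 0.9280; hedge Δ=-0.1705, bond B=12.5275.
  t=0,j=0: stock 63.0000 → up 68.0400 (V=0.9280), down 46.6200 (V=7.6091). Price 2.5000; hedge Δ=-0.3119, bond B=22.1504.
Self-financing check: at every node Δ·S+B equals the discounted successor values.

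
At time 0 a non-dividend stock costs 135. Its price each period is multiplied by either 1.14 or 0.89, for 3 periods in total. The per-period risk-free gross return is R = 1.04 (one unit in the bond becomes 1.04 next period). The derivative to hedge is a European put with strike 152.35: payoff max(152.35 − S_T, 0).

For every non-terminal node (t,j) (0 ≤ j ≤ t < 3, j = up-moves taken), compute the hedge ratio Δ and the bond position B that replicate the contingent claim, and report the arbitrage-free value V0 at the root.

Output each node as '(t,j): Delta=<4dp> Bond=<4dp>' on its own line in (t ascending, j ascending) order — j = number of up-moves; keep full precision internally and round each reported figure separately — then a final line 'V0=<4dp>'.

(0,0): Delta=-0.5175 Bond=80.9127
(1,0): Delta=-0.9271 Bond=133.3577
(1,1): Delta=-0.3044 Bond=51.3435
(2,0): Delta=-1.0000 Bond=146.4904
(2,1): Delta=-0.8891 Bond=133.4932
(2,2): Delta=0.0000 Bond=0.0000
V0=11.0483

Risk-neutral probability p* = (R−d)/(u−d) = (1.04−0.89)/(1.14−0.89) = 0.6000.
Payoff layer (t=3): V(3,0)=57.1792, V(3,1)=30.4458, V(3,2)=0.0000, V(3,3)=0.0000
Node (2,0) S=106.9335: V=(p*·30.4458+(1−p*)·57.1792)/1.04=39.5569; Δ=(30.4458−57.1792)/(121.9042−95.1708)=-1.0000; B=V−Δ·S=146.4904
Node (2,1) S=136.9710: V=(p*·0.0000+(1−p*)·30.4458)/1.04=11.7099; Δ=(0.0000−30.4458)/(156.1469−121.9042)=-0.8891; B=V−Δ·S=133.4932
Node (2,2) S=175.4460: V=(p*·0.0000+(1−p*)·0.0000)/1.04=0.0000; Δ=(0.0000−0.0000)/(200.0084−156.1469)=0.0000; B=V−Δ·S=0.0000
Node (1,0) S=120.1500: V=(p*·11.7099+(1−p*)·39.5569)/1.04=21.9699; Δ=(11.7099−39.5569)/(136.9710−106.9335)=-0.9271; B=V−Δ·S=133.3577
Node (1,1) S=153.9000: V=(p*·0.0000+(1−p*)·11.7099)/1.04=4.5038; Δ=(0.0000−11.7099)/(175.4460−136.9710)=-0.3044; B=V−Δ·S=51.3435
Node (0,0) S=135.0000: V=(p*·4.5038+(1−p*)·21.9699)/1.04=11.0483; Δ=(4.5038−21.9699)/(153.9000−120.1500)=-0.5175; B=V−Δ·S=80.9127
Each (Δ,B) replicates both successor values, so the strategy is self-financing and V0 is arbitrage-free.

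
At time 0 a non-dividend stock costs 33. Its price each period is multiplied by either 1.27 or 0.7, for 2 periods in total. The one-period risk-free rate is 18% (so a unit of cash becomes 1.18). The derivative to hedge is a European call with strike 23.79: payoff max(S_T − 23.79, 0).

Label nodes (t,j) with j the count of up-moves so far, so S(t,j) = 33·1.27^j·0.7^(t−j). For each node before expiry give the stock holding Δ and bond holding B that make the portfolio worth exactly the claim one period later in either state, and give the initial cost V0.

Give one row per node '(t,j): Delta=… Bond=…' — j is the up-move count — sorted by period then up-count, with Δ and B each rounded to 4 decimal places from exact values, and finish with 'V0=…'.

Since d<R<u, set p* = (R−d)/(u−d) = 0.8421; price each node as the discounted p*-expectation of its children.
At expiry t=2: V(2,0)=0.0000, V(2,1)=5.5470, V(2,2)=29.4357
(1,0): S=23.1000. Δ = (V_up−V_dn)/(S_up−S_dn) = (5.5470−0.0000)/(29.3370−16.1700) = 0.4213. V = [p*·5.5470 + (1−p*)·0.0000]/1.18 = 3.9586. B = V − Δ·S = -5.7730.
(1,1): S=41.9100. Δ = (V_up−V_dn)/(S_up−S_dn) = (29.4357−5.5470)/(53.2257−29.3370) = 1.0000. V = [p*·29.4357 + (1−p*)·5.5470]/1.18 = 21.7490. B = V − Δ·S = -20.1610.
(0,0): S=33.0000. Δ = (V_up−V_dn)/(S_up−S_dn) = (21.7490−3.9586)/(41.9100−23.1000) = 0.9458. V = [p*·21.7490 + (1−p*)·3.9586]/1.18 = 16.0508. B = V − Δ·S = -15.1604.
Self-financing check: at every node Δ·S+B equals the discounted successor values.

(0,0): Delta=0.9458 Bond=-15.1604
(1,0): Delta=0.4213 Bond=-5.7730
(1,1): Delta=1.0000 Bond=-20.1610
V0=16.0508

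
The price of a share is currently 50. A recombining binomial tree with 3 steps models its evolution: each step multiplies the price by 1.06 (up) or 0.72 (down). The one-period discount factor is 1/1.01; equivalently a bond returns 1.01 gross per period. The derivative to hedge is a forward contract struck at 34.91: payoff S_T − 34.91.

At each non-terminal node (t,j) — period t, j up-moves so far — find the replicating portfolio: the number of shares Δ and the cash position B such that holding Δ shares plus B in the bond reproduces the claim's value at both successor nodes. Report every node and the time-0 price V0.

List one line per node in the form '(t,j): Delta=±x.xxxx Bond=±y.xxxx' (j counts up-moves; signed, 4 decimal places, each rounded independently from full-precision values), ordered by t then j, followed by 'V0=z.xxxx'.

Risk-neutral probability p* = (R−d)/(u−d) = (1.01−0.72)/(1.06−0.72) = 0.8529.
At expiry t=3: V(3,0)=-16.2476, V(3,1)=-7.4348, V(3,2)=5.5396, V(3,3)=24.6408
Node (2,0) S=25.9200: V=(p*·-7.4348+(1−p*)·-16.2476)/1.01=-8.6444; Δ=(-7.4348−-16.2476)/(27.4752−18.6624)=1.0000; B=V−Δ·S=-34.5644
Node (2,1) S=38.1600: V=(p*·5.5396+(1−p*)·-7.4348)/1.01=3.5956; Δ=(5.5396−-7.4348)/(40.4496−27.4752)=1.0000; B=V−Δ·S=-34.5644
Node (2,2) S=56.1800: V=(p*·24.6408+(1−p*)·5.5396)/1.01=21.6156; Δ=(24.6408−5.5396)/(59.5508−40.4496)=1.0000; B=V−Δ·S=-34.5644
Node (1,0) S=36.0000: V=(p*·3.5956+(1−p*)·-8.6444)/1.01=1.7779; Δ=(3.5956−-8.6444)/(38.1600−25.9200)=1.0000; B=V−Δ·S=-34.2221
Node (1,1) S=53.0000: V=(p*·21.6156+(1−p*)·3.5956)/1.01=18.7779; Δ=(21.6156−3.5956)/(56.1800−38.1600)=1.0000; B=V−Δ·S=-34.2221
Node (0,0) S=50.0000: V=(p*·18.7779+(1−p*)·1.7779)/1.01=16.1167; Δ=(18.7779−1.7779)/(53.0000−36.0000)=1.0000; B=V−Δ·S=-33.8833
The time-0 hedge costs 16.1167, which is the no-arbitrage price.

(0,0): Delta=1.0000 Bond=-33.8833
(1,0): Delta=1.0000 Bond=-34.2221
(1,1): Delta=1.0000 Bond=-34.2221
(2,0): Delta=1.0000 Bond=-34.5644
(2,1): Delta=1.0000 Bond=-34.5644
(2,2): Delta=1.0000 Bond=-34.5644
V0=16.1167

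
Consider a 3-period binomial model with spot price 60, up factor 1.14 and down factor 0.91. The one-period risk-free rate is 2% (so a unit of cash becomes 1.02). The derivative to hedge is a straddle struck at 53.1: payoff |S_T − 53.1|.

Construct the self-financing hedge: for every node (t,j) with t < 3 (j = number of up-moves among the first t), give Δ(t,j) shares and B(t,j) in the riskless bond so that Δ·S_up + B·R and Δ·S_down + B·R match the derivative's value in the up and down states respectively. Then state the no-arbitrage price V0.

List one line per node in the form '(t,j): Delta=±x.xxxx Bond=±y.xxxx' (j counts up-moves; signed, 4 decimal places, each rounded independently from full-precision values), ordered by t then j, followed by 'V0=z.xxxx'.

Risk-neutral probability p* = (R−d)/(u−d) = (1.02−0.91)/(1.14−0.91) = 0.4783.
Payoff layer (t=3): V(3,0)=7.8857, V(3,1)=3.5420, V(3,2)=17.8582, V(3,3)=35.7926
(2,0): S=49.6860. Δ = (V_up−V_dn)/(S_up−S_dn) = (3.5420−7.8857)/(56.6420−45.2143) = -0.3801. V = [p*·3.5420 + (1−p*)·7.8857]/1.02 = 5.6944. B = V − Δ·S = 24.5801.
(2,1): S=62.2440. Δ = (V_up−V_dn)/(S_up−S_dn) = (17.8582−3.5420)/(70.9582−56.6420) = 1.0000. V = [p*·17.8582 + (1−p*)·3.5420]/1.02 = 10.1852. B = V − Δ·S = -52.0588.
(2,2): S=77.9760. Δ = (V_up−V_dn)/(S_up−S_dn) = (35.7926−17.8582)/(88.8926−70.9582) = 1.0000. V = [p*·35.7926 + (1−p*)·17.8582]/1.02 = 25.9172. B = V − Δ·S = -52.0588.
(1,0): S=54.6000. Δ = (V_up−V_dn)/(S_up−S_dn) = (10.1852−5.6944)/(62.2440−49.6860) = 0.3576. V = [p*·10.1852 + (1−p*)·5.6944]/1.02 = 7.6884. B = V − Δ·S = -11.8366.
(1,1): S=68.4000. Δ = (V_up−V_dn)/(S_up−S_dn) = (25.9172−10.1852)/(77.9760−62.2440) = 1.0000. V = [p*·25.9172 + (1−p*)·10.1852]/1.02 = 17.3619. B = V − Δ·S = -51.0381.
(0,0): S=60.0000. Δ = (V_up−V_dn)/(S_up−S_dn) = (17.3619−7.6884)/(68.4000−54.6000) = 0.7010. V = [p*·17.3619 + (1−p*)·7.6884]/1.02 = 12.0734. B = V − Δ·S = -29.9854.
Check: Δ(0,0)·S0 + B(0,0) = 12.0734 = V0.

(0,0): Delta=0.7010 Bond=-29.9854
(1,0): Delta=0.3576 Bond=-11.8366
(1,1): Delta=1.0000 Bond=-51.0381
(2,0): Delta=-0.3801 Bond=24.5801
(2,1): Delta=1.0000 Bond=-52.0588
(2,2): Delta=1.0000 Bond=-52.0588
V0=12.0734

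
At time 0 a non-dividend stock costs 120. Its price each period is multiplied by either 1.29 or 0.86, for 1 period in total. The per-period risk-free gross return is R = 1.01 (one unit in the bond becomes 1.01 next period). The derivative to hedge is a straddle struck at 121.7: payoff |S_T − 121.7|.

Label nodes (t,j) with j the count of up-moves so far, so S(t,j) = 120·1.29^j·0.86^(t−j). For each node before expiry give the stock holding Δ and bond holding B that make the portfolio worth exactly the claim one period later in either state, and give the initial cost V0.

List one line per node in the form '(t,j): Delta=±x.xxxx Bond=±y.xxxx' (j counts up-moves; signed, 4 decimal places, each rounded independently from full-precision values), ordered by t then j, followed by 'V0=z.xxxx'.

(0,0): Delta=0.2829 Bond=-10.5941
V0=23.3594

Risk-neutral probability p* = (R−d)/(u−d) = (1.01−0.86)/(1.29−0.86) = 0.3488.
At expiry t=1: V(1,0)=18.5000, V(1,1)=33.1000
  t=0,j=0: stock 120.0000 → up 154.8000 (V=33.1000), down 103.2000 (V=18.5000). Price 23.3594; hedge Δ=0.2829, bond B=-10.5941.
Self-financing check: at every node Δ·S+B equals the discounted successor values.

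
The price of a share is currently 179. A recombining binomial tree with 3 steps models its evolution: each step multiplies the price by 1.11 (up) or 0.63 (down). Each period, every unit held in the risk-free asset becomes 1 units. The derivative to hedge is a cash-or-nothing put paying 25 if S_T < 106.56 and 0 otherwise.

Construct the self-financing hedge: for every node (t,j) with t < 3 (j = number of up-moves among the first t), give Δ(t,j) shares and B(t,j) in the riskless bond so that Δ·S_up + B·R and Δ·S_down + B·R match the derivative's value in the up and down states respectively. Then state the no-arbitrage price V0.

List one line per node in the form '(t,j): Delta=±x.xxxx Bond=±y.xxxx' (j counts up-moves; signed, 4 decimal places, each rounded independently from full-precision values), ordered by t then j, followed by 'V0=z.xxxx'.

Since d<R<u, set p* = (R−d)/(u−d) = 0.7708; price each node as the discounted p*-expectation of its children.
Terminal values V(3,·): V(3,0)=25.0000, V(3,1)=25.0000, V(3,2)=0.0000, V(3,3)=0.0000
Node (2,0) S=71.0451: V=(p*·25.0000+(1−p*)·25.0000)/1=25.0000; Δ=(25.0000−25.0000)/(78.8601−44.7584)=0.0000; B=V−Δ·S=25.0000
Node (2,1) S=125.1747: V=(p*·0.0000+(1−p*)·25.0000)/1=5.7292; Δ=(0.0000−25.0000)/(138.9439−78.8601)=-0.4161; B=V−Δ·S=57.8125
Node (2,2) S=220.5459: V=(p*·0.0000+(1−p*)·0.0000)/1=0.0000; Δ=(0.0000−0.0000)/(244.8059−138.9439)=0.0000; B=V−Δ·S=0.0000
Node (1,0) S=112.7700: V=(p*·5.7292+(1−p*)·25.0000)/1=10.1454; Δ=(5.7292−25.0000)/(125.1747−71.0451)=-0.3560; B=V−Δ·S=50.2930
Node (1,1) S=198.6900: V=(p*·0.0000+(1−p*)·5.7292)/1=1.3129; Δ=(0.0000−5.7292)/(220.5459−125.1747)=-0.0601; B=V−Δ·S=13.2487
Node (0,0) S=179.0000: V=(p*·1.3129+(1−p*)·10.1454)/1=3.3370; Δ=(1.3129−10.1454)/(198.6900−112.7700)=-0.1028; B=V−Δ·S=21.7380
Check: Δ(0,0)·S0 + B(0,0) = 3.3370 = V0.

(0,0): Delta=-0.1028 Bond=21.7380
(1,0): Delta=-0.3560 Bond=50.2930
(1,1): Delta=-0.0601 Bond=13.2487
(2,0): Delta=0.0000 Bond=25.0000
(2,1): Delta=-0.4161 Bond=57.8125
(2,2): Delta=0.0000 Bond=0.0000
V0=3.3370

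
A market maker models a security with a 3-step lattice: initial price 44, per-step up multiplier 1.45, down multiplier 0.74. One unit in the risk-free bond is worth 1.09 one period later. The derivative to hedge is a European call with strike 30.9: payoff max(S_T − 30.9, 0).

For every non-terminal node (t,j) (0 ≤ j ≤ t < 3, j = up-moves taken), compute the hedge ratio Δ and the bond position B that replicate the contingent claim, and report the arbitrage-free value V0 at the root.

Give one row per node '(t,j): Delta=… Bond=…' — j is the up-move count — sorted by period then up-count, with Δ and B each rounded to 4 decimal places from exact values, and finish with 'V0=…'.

Under the risk-neutral measure, an up-move has probability p* = (R−d)/(u−d) = 0.4930 and values discount at R = 1.09.
Terminal payoffs: V(3,0)=0.0000, V(3,1)=4.0369, V(3,2)=37.5574, V(3,3)=103.2395
(2,0): S=24.0944. Δ = (V_up−V_dn)/(S_up−S_dn) = (4.0369−0.0000)/(34.9369−17.8299) = 0.2360. V = [p*·4.0369 + (1−p*)·0.0000]/1.09 = 1.8257. B = V − Δ·S = -3.8600.
(2,1): S=47.2120. Δ = (V_up−V_dn)/(S_up−S_dn) = (37.5574−4.0369)/(68.4574−34.9369) = 1.0000. V = [p*·37.5574 + (1−p*)·4.0369]/1.09 = 18.8634. B = V − Δ·S = -28.3486.
(2,2): S=92.5100. Δ = (V_up−V_dn)/(S_up−S_dn) = (103.2395−37.5574)/(134.1395−68.4574) = 1.0000. V = [p*·103.2395 + (1−p*)·37.5574]/1.09 = 64.1614. B = V − Δ·S = -28.3486.
(1,0): S=32.5600. Δ = (V_up−V_dn)/(S_up−S_dn) = (18.8634−1.8257)/(47.2120−24.0944) = 0.7370. V = [p*·18.8634 + (1−p*)·1.8257]/1.09 = 9.3803. B = V − Δ·S = -14.6164.
(1,1): S=63.8000. Δ = (V_up−V_dn)/(S_up−S_dn) = (64.1614−18.8634)/(92.5100−47.2120) = 1.0000. V = [p*·64.1614 + (1−p*)·18.8634]/1.09 = 37.7921. B = V − Δ·S = -26.0079.
(0,0): S=44.0000. Δ = (V_up−V_dn)/(S_up−S_dn) = (37.7921−9.3803)/(63.8000−32.5600) = 0.9095. V = [p*·37.7921 + (1−p*)·9.3803]/1.09 = 21.4552. B = V − Δ·S = -18.5614.
Check: Δ(0,0)·S0 + B(0,0) = 21.4552 = V0.

(0,0): Delta=0.9095 Bond=-18.5614
(1,0): Delta=0.7370 Bond=-14.6164
(1,1): Delta=1.0000 Bond=-26.0079
(2,0): Delta=0.2360 Bond=-3.8600
(2,1): Delta=1.0000 Bond=-28.3486
(2,2): Delta=1.0000 Bond=-28.3486
V0=21.4552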